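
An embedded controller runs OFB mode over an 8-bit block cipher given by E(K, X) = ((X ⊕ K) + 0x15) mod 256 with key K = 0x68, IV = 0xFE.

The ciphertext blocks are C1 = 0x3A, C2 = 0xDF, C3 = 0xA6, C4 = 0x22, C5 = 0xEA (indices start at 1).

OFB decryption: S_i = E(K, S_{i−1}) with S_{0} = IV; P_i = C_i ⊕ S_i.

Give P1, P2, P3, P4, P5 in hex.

P1 = 0x91, P2 = 0x07, P3 = 0x63, P4 = 0xE0, P5 = 0x55

P1: S = E(K, 0xFE) = 0xAB; 0x3A ⊕ 0xAB = 0x91.
P2: S = E(K, 0xAB) = 0xD8; 0xDF ⊕ 0xD8 = 0x07.
P3: S = E(K, 0xD8) = 0xC5; 0xA6 ⊕ 0xC5 = 0x63.
P4: S = E(K, 0xC5) = 0xC2; 0x22 ⊕ 0xC2 = 0xE0.
P5: S = E(K, 0xC2) = 0xBF; 0xEA ⊕ 0xBF = 0x55.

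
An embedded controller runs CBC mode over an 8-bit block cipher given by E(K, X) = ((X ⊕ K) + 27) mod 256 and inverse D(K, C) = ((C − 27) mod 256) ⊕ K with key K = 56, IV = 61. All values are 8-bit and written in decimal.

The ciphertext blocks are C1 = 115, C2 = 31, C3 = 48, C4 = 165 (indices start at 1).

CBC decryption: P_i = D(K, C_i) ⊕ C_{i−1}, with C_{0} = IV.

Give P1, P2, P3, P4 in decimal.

P1: D(K, 115) = 96; 96 ⊕ 61 = 93.
P2: D(K, 31) = 60; 60 ⊕ 115 = 79.
P3: D(K, 48) = 45; 45 ⊕ 31 = 50.
P4: D(K, 165) = 178; 178 ⊕ 48 = 130.

P1 = 93, P2 = 79, P3 = 50, P4 = 130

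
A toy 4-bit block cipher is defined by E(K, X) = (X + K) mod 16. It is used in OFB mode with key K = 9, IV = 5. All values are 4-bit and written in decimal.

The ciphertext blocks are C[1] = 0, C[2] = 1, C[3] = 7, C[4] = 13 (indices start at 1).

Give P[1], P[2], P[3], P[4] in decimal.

P[1] = 14, P[2] = 6, P[3] = 7, P[4] = 4

OFB decryption: S_i = E(K, S_{i−1}) with S_{0} = IV; P_i = C_i ⊕ S_i.
P[1]: S = E(K, 5) = 14; 0 ⊕ 14 = 14.
P[2]: S = E(K, 14) = 7; 1 ⊕ 7 = 6.
P[3]: S = E(K, 7) = 0; 7 ⊕ 0 = 7.
P[4]: S = E(K, 0) = 9; 13 ⊕ 9 = 4.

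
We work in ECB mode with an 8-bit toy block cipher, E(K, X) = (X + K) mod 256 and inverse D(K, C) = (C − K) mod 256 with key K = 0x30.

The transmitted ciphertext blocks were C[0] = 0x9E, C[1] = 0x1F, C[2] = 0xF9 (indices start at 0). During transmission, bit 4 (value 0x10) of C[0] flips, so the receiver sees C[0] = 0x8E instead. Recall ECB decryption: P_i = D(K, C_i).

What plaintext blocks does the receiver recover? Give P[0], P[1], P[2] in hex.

P[0] = 0x5E, P[1] = 0xEF, P[2] = 0xC9

Only C[0] changed, to 0x8E. In ECB, a change in C_i affects only P_i. Decrypting the received ciphertext:
P[0]: D(K, 0x8E) = 0x5E.
P[1]: D(K, 0x1F) = 0xEF.
P[2]: D(K, 0xF9) = 0xC9.
Blocks that differ from the original plaintext: P[0].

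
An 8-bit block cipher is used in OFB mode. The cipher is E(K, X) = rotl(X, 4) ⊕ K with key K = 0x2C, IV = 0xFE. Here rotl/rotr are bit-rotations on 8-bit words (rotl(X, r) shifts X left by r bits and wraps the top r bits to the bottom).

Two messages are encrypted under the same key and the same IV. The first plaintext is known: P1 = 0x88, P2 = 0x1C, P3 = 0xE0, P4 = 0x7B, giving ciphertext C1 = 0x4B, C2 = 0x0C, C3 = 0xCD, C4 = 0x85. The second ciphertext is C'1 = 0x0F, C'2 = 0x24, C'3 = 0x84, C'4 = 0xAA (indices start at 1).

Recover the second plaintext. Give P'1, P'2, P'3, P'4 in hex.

P'1 = 0xCC, P'2 = 0x34, P'3 = 0xA9, P'4 = 0x54

In OFB with a reused IV, both messages share the same keystream S_i, so C_i ⊕ C'_i = P_i ⊕ P'_i and thus P'_i = P_i ⊕ C_i ⊕ C'_i.
P'1: 0x88 ⊕ 0x4B ⊕ 0x0F = 0xCC.
P'2: 0x1C ⊕ 0x0C ⊕ 0x24 = 0x34.
P'3: 0xE0 ⊕ 0xCD ⊕ 0x84 = 0xA9.
P'4: 0x7B ⊕ 0x85 ⊕ 0xAA = 0x54.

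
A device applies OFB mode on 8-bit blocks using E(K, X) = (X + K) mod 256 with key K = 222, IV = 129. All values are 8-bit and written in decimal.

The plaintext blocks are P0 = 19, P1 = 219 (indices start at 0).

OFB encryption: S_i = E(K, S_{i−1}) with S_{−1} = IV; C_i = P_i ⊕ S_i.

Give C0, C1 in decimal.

C0 = 76, C1 = 230

C0: S = E(K, 129) = 95; 19 ⊕ 95 = 76.
C1: S = E(K, 95) = 61; 219 ⊕ 61 = 230.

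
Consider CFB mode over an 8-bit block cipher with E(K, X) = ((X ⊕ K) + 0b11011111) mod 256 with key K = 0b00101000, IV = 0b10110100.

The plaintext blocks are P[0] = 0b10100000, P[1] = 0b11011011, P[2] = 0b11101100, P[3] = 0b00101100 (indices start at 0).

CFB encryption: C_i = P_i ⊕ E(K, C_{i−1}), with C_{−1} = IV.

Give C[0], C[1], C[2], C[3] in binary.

C[0]: E(K, 0b10110100) = 0b01111011; 0b10100000 ⊕ 0b01111011 = 0b11011011.
C[1]: E(K, 0b11011011) = 0b11010010; 0b11011011 ⊕ 0b11010010 = 0b00001001.
C[2]: E(K, 0b00001001) = 0b00000000; 0b11101100 ⊕ 0b00000000 = 0b11101100.
C[3]: E(K, 0b11101100) = 0b10100011; 0b00101100 ⊕ 0b10100011 = 0b10001111.

C[0] = 0b11011011, C[1] = 0b00001001, C[2] = 0b11101100, C[3] = 0b10001111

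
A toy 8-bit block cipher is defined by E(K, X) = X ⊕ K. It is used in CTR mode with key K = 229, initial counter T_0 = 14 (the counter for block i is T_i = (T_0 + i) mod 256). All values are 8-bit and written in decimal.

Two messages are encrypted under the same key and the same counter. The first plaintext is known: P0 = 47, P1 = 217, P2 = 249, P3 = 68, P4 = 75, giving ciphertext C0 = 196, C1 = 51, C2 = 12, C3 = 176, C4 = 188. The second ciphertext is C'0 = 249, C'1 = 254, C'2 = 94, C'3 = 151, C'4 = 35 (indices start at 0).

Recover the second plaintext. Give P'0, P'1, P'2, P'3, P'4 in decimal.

In CTR with a reused counter, both messages share the same keystream S_i, so C_i ⊕ C'_i = P_i ⊕ P'_i and thus P'_i = P_i ⊕ C_i ⊕ C'_i.
P'0: 47 ⊕ 196 ⊕ 249 = 18.
P'1: 217 ⊕ 51 ⊕ 254 = 20.
P'2: 249 ⊕ 12 ⊕ 94 = 171.
P'3: 68 ⊕ 176 ⊕ 151 = 99.
P'4: 75 ⊕ 188 ⊕ 35 = 212.

P'0 = 18, P'1 = 20, P'2 = 171, P'3 = 99, P'4 = 212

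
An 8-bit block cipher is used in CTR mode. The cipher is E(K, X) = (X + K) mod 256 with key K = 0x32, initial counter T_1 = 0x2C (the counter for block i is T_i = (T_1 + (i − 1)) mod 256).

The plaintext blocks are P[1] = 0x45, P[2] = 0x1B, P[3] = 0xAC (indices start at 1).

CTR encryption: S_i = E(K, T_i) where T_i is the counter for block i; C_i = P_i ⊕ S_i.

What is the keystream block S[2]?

C[1]: T = 0x2C, S = E(K, T) = 0x5E; 0x45 ⊕ 0x5E = 0x1B.
C[2]: T = 0x2D, S = E(K, T) = 0x5F; 0x1B ⊕ 0x5F = 0x44.
So S[2] = 0x5F.

0x5F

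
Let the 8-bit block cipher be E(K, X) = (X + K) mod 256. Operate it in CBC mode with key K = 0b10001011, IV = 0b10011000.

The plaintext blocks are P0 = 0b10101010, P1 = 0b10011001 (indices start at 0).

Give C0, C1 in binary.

CBC encryption: C_i = E(K, P_i ⊕ C_{i−1}), with C_{−1} = IV.
C0: P0 ⊕ 0b10011000 = 0b00110010; E(K, 0b00110010) = 0b10111101.
C1: P1 ⊕ 0b10111101 = 0b00100100; E(K, 0b00100100) = 0b10101111.

C0 = 0b10111101, C1 = 0b10101111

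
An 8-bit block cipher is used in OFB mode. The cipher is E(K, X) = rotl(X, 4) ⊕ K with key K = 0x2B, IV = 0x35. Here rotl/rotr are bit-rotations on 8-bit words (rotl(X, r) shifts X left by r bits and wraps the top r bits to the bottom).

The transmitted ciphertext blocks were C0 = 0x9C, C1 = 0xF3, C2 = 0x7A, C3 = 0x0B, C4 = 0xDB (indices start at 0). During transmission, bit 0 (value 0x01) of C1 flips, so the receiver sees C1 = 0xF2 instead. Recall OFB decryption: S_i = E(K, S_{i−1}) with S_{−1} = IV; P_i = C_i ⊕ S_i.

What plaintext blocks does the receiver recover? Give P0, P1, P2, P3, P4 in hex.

Only C1 changed, to 0xF2. In OFB, a change in C_i flips the same bit in P_i only; the keystream is unaffected. Decrypting the received ciphertext:
P0: S = E(K, 0x35) = 0x78; 0x9C ⊕ 0x78 = 0xE4.
P1: S = E(K, 0x78) = 0xAC; 0xF2 ⊕ 0xAC = 0x5E.
P2: S = E(K, 0xAC) = 0xE1; 0x7A ⊕ 0xE1 = 0x9B.
P3: S = E(K, 0xE1) = 0x35; 0x0B ⊕ 0x35 = 0x3E.
P4: S = E(K, 0x35) = 0x78; 0xDB ⊕ 0x78 = 0xA3.
Blocks that differ from the original plaintext: P1.

P0 = 0xE4, P1 = 0x5E, P2 = 0x9B, P3 = 0x3E, P4 = 0xA3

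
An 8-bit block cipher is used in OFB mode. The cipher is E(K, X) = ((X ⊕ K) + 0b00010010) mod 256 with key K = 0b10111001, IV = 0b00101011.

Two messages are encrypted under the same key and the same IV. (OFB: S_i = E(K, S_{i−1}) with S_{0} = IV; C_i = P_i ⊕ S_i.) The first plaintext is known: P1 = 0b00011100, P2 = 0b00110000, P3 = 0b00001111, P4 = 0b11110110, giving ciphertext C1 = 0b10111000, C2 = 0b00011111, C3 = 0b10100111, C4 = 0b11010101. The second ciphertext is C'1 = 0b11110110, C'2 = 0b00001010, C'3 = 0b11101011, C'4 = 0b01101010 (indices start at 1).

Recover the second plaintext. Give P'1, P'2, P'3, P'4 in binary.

P'1 = 0b01010010, P'2 = 0b00100101, P'3 = 0b01000011, P'4 = 0b01001001

In OFB with a reused IV, both messages share the same keystream S_i, so C_i ⊕ C'_i = P_i ⊕ P'_i and thus P'_i = P_i ⊕ C_i ⊕ C'_i.
P'1: 0b00011100 ⊕ 0b10111000 ⊕ 0b11110110 = 0b01010010.
P'2: 0b00110000 ⊕ 0b00011111 ⊕ 0b00001010 = 0b00100101.
P'3: 0b00001111 ⊕ 0b10100111 ⊕ 0b11101011 = 0b01000011.
P'4: 0b11110110 ⊕ 0b11010101 ⊕ 0b01101010 = 0b01001001.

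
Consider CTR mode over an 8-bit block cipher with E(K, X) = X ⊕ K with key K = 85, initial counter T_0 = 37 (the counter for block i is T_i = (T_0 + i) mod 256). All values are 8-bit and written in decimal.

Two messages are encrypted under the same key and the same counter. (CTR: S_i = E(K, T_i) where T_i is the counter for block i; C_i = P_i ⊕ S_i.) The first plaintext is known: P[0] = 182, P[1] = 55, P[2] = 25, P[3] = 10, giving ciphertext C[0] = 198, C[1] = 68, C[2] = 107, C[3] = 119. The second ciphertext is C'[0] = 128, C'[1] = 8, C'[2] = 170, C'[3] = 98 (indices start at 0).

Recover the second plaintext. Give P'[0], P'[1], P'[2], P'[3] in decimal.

In CTR with a reused counter, both messages share the same keystream S_i, so C_i ⊕ C'_i = P_i ⊕ P'_i and thus P'_i = P_i ⊕ C_i ⊕ C'_i.
P'[0]: 182 ⊕ 198 ⊕ 128 = 240.
P'[1]: 55 ⊕ 68 ⊕ 8 = 123.
P'[2]: 25 ⊕ 107 ⊕ 170 = 216.
P'[3]: 10 ⊕ 119 ⊕ 98 = 31.

P'[0] = 240, P'[1] = 123, P'[2] = 216, P'[3] = 31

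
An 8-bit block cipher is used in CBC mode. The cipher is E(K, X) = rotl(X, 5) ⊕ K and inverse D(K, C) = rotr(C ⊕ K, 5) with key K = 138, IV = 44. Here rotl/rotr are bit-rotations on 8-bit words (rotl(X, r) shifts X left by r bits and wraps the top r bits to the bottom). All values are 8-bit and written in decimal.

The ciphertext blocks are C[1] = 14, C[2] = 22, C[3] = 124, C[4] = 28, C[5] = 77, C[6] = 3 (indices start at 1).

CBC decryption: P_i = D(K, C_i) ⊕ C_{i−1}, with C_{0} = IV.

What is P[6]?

P[6]: D(K, 3) = 76; 76 ⊕ 77 = 1.

P[6] = 1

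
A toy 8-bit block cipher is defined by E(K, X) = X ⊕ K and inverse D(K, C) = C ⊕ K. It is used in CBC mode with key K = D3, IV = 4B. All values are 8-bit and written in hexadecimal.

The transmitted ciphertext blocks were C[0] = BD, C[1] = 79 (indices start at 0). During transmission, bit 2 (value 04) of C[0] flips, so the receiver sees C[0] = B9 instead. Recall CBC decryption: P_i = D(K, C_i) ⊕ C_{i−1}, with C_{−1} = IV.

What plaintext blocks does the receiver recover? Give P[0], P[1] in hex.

P[0] = 21, P[1] = 13

Only C[0] changed, to B9. In CBC, a change in C_i garbles P_i and flips the same bit in P_{i+1}. Decrypting the received ciphertext:
P[0]: D(K, B9) = 6A; 6A ⊕ 4B = 21.
P[1]: D(K, 79) = AA; AA ⊕ B9 = 13.
Blocks that differ from the original plaintext: P[0], P[1].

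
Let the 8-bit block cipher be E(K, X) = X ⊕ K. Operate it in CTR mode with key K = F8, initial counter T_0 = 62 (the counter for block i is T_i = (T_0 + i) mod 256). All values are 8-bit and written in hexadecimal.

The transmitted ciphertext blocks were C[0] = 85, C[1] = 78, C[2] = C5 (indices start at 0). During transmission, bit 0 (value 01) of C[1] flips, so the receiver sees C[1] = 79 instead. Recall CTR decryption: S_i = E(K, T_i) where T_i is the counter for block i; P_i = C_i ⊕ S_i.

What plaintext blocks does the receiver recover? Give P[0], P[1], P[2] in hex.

P[0] = 1F, P[1] = E2, P[2] = 59

Only C[1] changed, to 79. In CTR, a change in C_i flips the same bit in P_i only; the keystream is unaffected. Decrypting the received ciphertext:
P[0]: T = 62, S = E(K, T) = 9A; 85 ⊕ 9A = 1F.
P[1]: T = 63, S = E(K, T) = 9B; 79 ⊕ 9B = E2.
P[2]: T = 64, S = E(K, T) = 9C; C5 ⊕ 9C = 59.
Blocks that differ from the original plaintext: P[1].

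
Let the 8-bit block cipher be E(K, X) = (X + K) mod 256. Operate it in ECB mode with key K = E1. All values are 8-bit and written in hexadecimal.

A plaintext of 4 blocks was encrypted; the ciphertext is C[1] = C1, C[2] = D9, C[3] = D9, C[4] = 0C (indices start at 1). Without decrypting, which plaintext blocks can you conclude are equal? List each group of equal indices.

ECB encrypts each block independently with the same key, so equal ciphertext blocks imply equal plaintext blocks.
C[2] = C[3] = D9, so P[2] = P[3].

P[2] = P[3]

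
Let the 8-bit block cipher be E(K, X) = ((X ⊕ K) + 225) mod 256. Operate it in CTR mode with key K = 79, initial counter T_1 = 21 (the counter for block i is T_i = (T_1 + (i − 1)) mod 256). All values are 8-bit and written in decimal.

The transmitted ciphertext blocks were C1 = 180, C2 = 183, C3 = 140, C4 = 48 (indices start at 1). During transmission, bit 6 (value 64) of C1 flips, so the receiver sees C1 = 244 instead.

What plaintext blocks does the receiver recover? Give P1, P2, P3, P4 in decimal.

CTR decryption: S_i = E(K, T_i) where T_i is the counter for block i; P_i = C_i ⊕ S_i.
Only C1 changed, to 244. In CTR, a change in C_i flips the same bit in P_i only; the keystream is unaffected. Decrypting the received ciphertext:
P1: T = 21, S = E(K, T) = 59; 244 ⊕ 59 = 207.
P2: T = 22, S = E(K, T) = 58; 183 ⊕ 58 = 141.
P3: T = 23, S = E(K, T) = 57; 140 ⊕ 57 = 181.
P4: T = 24, S = E(K, T) = 56; 48 ⊕ 56 = 8.
Blocks that differ from the original plaintext: P1.

P1 = 207, P2 = 141, P3 = 181, P4 = 8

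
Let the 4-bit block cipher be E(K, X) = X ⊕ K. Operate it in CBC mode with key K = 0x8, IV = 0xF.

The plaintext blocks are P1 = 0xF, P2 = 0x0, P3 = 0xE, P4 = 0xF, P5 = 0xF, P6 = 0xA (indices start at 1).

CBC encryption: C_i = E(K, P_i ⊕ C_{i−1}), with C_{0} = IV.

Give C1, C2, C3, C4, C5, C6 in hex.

C1: P1 ⊕ 0xF = 0x0; E(K, 0x0) = 0x8.
C2: P2 ⊕ 0x8 = 0x8; E(K, 0x8) = 0x0.
C3: P3 ⊕ 0x0 = 0xE; E(K, 0xE) = 0x6.
C4: P4 ⊕ 0x6 = 0x9; E(K, 0x9) = 0x1.
C5: P5 ⊕ 0x1 = 0xE; E(K, 0xE) = 0x6.
C6: P6 ⊕ 0x6 = 0xC; E(K, 0xC) = 0x4.

C1 = 0x8, C2 = 0x0, C3 = 0x6, C4 = 0x1, C5 = 0x6, C6 = 0x4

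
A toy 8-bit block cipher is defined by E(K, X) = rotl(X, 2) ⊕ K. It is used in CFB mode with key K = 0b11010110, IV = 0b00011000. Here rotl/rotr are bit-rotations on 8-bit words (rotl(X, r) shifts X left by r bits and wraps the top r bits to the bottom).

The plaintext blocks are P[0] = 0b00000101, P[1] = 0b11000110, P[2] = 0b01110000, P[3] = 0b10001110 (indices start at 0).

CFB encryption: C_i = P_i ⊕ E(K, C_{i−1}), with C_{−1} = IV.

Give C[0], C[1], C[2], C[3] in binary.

C[0]: E(K, 0b00011000) = 0b10110110; 0b00000101 ⊕ 0b10110110 = 0b10110011.
C[1]: E(K, 0b10110011) = 0b00011000; 0b11000110 ⊕ 0b00011000 = 0b11011110.
C[2]: E(K, 0b11011110) = 0b10101101; 0b01110000 ⊕ 0b10101101 = 0b11011101.
C[3]: E(K, 0b11011101) = 0b10100001; 0b10001110 ⊕ 0b10100001 = 0b00101111.

C[0] = 0b10110011, C[1] = 0b11011110, C[2] = 0b11011101, C[3] = 0b00101111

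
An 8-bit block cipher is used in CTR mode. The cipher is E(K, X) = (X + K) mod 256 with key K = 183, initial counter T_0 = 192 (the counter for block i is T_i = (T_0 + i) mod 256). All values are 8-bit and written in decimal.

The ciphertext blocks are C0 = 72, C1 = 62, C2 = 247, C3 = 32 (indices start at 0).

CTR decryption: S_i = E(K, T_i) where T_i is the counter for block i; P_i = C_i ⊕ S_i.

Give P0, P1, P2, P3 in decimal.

P0: T = 192, S = E(K, T) = 119; 72 ⊕ 119 = 63.
P1: T = 193, S = E(K, T) = 120; 62 ⊕ 120 = 70.
P2: T = 194, S = E(K, T) = 121; 247 ⊕ 121 = 142.
P3: T = 195, S = E(K, T) = 122; 32 ⊕ 122 = 90.

P0 = 63, P1 = 70, P2 = 142, P3 = 90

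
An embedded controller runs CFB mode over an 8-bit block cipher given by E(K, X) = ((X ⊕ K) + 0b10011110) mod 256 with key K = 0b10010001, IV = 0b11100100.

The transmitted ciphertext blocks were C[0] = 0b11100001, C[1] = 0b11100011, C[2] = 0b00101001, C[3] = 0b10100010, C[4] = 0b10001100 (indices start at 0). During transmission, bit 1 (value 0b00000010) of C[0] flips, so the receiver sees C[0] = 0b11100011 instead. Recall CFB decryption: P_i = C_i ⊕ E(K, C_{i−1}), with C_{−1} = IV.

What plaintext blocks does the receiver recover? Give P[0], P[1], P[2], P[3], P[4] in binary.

Only C[0] changed, to 0b11100011. In CFB, a change in C_i flips the same bit in P_i and garbles P_{i+1}. Decrypting the received ciphertext:
P[0]: E(K, 0b11100100) = 0b00010011; 0b11100011 ⊕ 0b00010011 = 0b11110000.
P[1]: E(K, 0b11100011) = 0b00010000; 0b11100011 ⊕ 0b00010000 = 0b11110011.
P[2]: E(K, 0b11100011) = 0b00010000; 0b00101001 ⊕ 0b00010000 = 0b00111001.
P[3]: E(K, 0b00101001) = 0b01010110; 0b10100010 ⊕ 0b01010110 = 0b11110100.
P[4]: E(K, 0b10100010) = 0b11010001; 0b10001100 ⊕ 0b11010001 = 0b01011101.
Blocks that differ from the original plaintext: P[0], P[1].

P[0] = 0b11110000, P[1] = 0b11110011, P[2] = 0b00111001, P[3] = 0b11110100, P[4] = 0b01011101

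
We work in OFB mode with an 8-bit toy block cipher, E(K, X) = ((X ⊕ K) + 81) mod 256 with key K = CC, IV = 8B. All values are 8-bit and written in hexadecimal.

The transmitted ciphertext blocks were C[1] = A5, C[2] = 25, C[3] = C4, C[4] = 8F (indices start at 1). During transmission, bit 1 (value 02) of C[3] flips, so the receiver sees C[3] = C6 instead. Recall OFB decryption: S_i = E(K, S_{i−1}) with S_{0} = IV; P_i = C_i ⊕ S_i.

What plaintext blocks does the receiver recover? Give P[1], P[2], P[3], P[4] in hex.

Only C[3] changed, to C6. In OFB, a change in C_i flips the same bit in P_i only; the keystream is unaffected. Decrypting the received ciphertext:
P[1]: S = E(K, 8B) = C8; A5 ⊕ C8 = 6D.
P[2]: S = E(K, C8) = 85; 25 ⊕ 85 = A0.
P[3]: S = E(K, 85) = CA; C6 ⊕ CA = 0C.
P[4]: S = E(K, CA) = 87; 8F ⊕ 87 = 08.
Blocks that differ from the original plaintext: P[3].

P[1] = 6D, P[2] = A0, P[3] = 0C, P[4] = 08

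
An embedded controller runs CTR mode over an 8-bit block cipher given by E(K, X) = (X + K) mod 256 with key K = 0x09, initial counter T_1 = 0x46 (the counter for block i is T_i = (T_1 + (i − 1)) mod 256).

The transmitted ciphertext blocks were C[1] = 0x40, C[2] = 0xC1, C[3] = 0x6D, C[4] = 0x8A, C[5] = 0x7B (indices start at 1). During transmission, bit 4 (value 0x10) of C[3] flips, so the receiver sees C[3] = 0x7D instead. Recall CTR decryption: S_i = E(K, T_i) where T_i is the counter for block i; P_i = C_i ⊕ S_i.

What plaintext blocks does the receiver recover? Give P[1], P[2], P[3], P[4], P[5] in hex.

Only C[3] changed, to 0x7D. In CTR, a change in C_i flips the same bit in P_i only; the keystream is unaffected. Decrypting the received ciphertext:
P[1]: T = 0x46, S = E(K, T) = 0x4F; 0x40 ⊕ 0x4F = 0x0F.
P[2]: T = 0x47, S = E(K, T) = 0x50; 0xC1 ⊕ 0x50 = 0x91.
P[3]: T = 0x48, S = E(K, T) = 0x51; 0x7D ⊕ 0x51 = 0x2C.
P[4]: T = 0x49, S = E(K, T) = 0x52; 0x8A ⊕ 0x52 = 0xD8.
P[5]: T = 0x4A, S = E(K, T) = 0x53; 0x7B ⊕ 0x53 = 0x28.
Blocks that differ from the original plaintext: P[3].

P[1] = 0x0F, P[2] = 0x91, P[3] = 0x2C, P[4] = 0xD8, P[5] = 0x28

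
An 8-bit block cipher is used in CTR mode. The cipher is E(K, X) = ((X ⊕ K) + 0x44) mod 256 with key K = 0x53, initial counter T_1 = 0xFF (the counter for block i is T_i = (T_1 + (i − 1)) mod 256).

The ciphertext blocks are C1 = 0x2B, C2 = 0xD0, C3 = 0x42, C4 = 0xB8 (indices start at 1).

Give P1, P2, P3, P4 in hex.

CTR decryption: S_i = E(K, T_i) where T_i is the counter for block i; P_i = C_i ⊕ S_i.
P1: T = 0xFF, S = E(K, T) = 0xF0; 0x2B ⊕ 0xF0 = 0xDB.
P2: T = 0x00, S = E(K, T) = 0x97; 0xD0 ⊕ 0x97 = 0x47.
P3: T = 0x01, S = E(K, T) = 0x96; 0x42 ⊕ 0x96 = 0xD4.
P4: T = 0x02, S = E(K, T) = 0x95; 0xB8 ⊕ 0x95 = 0x2D.

P1 = 0xDB, P2 = 0x47, P3 = 0xD4, P4 = 0x2D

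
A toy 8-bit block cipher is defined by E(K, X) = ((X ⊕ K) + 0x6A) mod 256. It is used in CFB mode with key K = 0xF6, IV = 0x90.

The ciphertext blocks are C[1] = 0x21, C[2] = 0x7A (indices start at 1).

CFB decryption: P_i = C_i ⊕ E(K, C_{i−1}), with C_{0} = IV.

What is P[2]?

P[2]: E(K, 0x21) = 0x41; 0x7A ⊕ 0x41 = 0x3B.

P[2] = 0x3B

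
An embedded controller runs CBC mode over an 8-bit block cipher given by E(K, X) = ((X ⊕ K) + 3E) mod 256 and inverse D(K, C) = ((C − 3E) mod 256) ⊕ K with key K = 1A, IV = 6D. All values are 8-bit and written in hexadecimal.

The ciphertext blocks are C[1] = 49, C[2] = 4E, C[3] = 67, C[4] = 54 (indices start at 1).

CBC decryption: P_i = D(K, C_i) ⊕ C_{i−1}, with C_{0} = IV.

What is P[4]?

P[4]: D(K, 54) = 0C; 0C ⊕ 67 = 6B.

P[4] = 6B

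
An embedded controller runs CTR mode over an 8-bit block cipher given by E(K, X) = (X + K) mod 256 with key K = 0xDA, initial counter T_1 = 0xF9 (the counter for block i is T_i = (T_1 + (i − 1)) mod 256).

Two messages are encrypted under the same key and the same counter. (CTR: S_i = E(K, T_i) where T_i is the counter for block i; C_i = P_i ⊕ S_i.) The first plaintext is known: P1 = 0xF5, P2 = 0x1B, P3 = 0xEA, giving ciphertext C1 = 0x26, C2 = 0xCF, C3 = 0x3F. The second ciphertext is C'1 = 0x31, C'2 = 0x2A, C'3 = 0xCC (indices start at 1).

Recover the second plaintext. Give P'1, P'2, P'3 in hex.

In CTR with a reused counter, both messages share the same keystream S_i, so C_i ⊕ C'_i = P_i ⊕ P'_i and thus P'_i = P_i ⊕ C_i ⊕ C'_i.
P'1: 0xF5 ⊕ 0x26 ⊕ 0x31 = 0xE2.
P'2: 0x1B ⊕ 0xCF ⊕ 0x2A = 0xFE.
P'3: 0xEA ⊕ 0x3F ⊕ 0xCC = 0x19.

P'1 = 0xE2, P'2 = 0xFE, P'3 = 0x19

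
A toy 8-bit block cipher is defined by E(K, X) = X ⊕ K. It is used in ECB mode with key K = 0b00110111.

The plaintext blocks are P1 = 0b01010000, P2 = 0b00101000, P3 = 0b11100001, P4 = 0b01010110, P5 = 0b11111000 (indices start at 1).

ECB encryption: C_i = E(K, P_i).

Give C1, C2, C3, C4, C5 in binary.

C1 = 0b01100111, C2 = 0b00011111, C3 = 0b11010110, C4 = 0b01100001, C5 = 0b11001111

C1: E(K, 0b01010000) = 0b01100111.
C2: E(K, 0b00101000) = 0b00011111.
C3: E(K, 0b11100001) = 0b11010110.
C4: E(K, 0b01010110) = 0b01100001.
C5: E(K, 0b11111000) = 0b11001111.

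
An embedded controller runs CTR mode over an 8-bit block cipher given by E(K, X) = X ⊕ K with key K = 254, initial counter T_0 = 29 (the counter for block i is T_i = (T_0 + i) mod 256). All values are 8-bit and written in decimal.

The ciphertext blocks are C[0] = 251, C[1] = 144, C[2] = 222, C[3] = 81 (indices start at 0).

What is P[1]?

CTR decryption: S_i = E(K, T_i) where T_i is the counter for block i; P_i = C_i ⊕ S_i.
P[1]: T = 30, S = E(K, T) = 224; 144 ⊕ 224 = 112.

P[1] = 112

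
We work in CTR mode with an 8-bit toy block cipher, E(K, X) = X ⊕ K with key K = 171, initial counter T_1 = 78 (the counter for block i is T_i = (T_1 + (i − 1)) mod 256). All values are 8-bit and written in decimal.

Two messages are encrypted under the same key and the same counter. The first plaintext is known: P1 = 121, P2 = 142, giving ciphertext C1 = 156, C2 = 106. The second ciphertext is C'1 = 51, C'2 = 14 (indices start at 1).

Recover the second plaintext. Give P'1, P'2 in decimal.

P'1 = 214, P'2 = 234

In CTR with a reused counter, both messages share the same keystream S_i, so C_i ⊕ C'_i = P_i ⊕ P'_i and thus P'_i = P_i ⊕ C_i ⊕ C'_i.
P'1: 121 ⊕ 156 ⊕ 51 = 214.
P'2: 142 ⊕ 106 ⊕ 14 = 234.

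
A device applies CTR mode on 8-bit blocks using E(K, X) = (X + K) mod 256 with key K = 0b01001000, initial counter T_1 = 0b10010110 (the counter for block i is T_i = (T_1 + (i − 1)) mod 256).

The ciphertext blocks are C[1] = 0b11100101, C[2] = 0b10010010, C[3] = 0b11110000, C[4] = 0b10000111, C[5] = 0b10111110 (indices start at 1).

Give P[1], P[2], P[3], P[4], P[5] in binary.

CTR decryption: S_i = E(K, T_i) where T_i is the counter for block i; P_i = C_i ⊕ S_i.
P[1]: T = 0b10010110, S = E(K, T) = 0b11011110; 0b11100101 ⊕ 0b11011110 = 0b00111011.
P[2]: T = 0b10010111, S = E(K, T) = 0b11011111; 0b10010010 ⊕ 0b11011111 = 0b01001101.
P[3]: T = 0b10011000, S = E(K, T) = 0b11100000; 0b11110000 ⊕ 0b11100000 = 0b00010000.
P[4]: T = 0b10011001, S = E(K, T) = 0b11100001; 0b10000111 ⊕ 0b11100001 = 0b01100110.
P[5]: T = 0b10011010, S = E(K, T) = 0b11100010; 0b10111110 ⊕ 0b11100010 = 0b01011100.

P[1] = 0b00111011, P[2] = 0b01001101, P[3] = 0b00010000, P[4] = 0b01100110, P[5] = 0b01011100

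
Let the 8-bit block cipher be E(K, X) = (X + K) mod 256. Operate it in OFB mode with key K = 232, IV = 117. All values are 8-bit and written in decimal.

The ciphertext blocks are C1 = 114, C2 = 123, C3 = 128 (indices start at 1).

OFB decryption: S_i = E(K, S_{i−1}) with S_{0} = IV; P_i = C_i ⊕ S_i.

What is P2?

P1: S = E(K, 117) = 93; 114 ⊕ 93 = 47.
P2: S = E(K, 93) = 69; 123 ⊕ 69 = 62.

P2 = 62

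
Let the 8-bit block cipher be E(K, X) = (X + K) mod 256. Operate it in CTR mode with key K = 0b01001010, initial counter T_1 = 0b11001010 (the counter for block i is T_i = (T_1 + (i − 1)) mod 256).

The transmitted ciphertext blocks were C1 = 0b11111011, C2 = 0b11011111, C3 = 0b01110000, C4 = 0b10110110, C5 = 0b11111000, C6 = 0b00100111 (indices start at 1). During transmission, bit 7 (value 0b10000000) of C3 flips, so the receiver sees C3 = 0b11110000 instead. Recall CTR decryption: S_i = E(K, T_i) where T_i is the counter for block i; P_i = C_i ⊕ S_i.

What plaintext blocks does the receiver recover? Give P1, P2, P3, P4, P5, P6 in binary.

P1 = 0b11101111, P2 = 0b11001010, P3 = 0b11100110, P4 = 0b10100001, P5 = 0b11100000, P6 = 0b00111110

Only C3 changed, to 0b11110000. In CTR, a change in C_i flips the same bit in P_i only; the keystream is unaffected. Decrypting the received ciphertext:
P1: T = 0b11001010, S = E(K, T) = 0b00010100; 0b11111011 ⊕ 0b00010100 = 0b11101111.
P2: T = 0b11001011, S = E(K, T) = 0b00010101; 0b11011111 ⊕ 0b00010101 = 0b11001010.
P3: T = 0b11001100, S = E(K, T) = 0b00010110; 0b11110000 ⊕ 0b00010110 = 0b11100110.
P4: T = 0b11001101, S = E(K, T) = 0b00010111; 0b10110110 ⊕ 0b00010111 = 0b10100001.
P5: T = 0b11001110, S = E(K, T) = 0b00011000; 0b11111000 ⊕ 0b00011000 = 0b11100000.
P6: T = 0b11001111, S = E(K, T) = 0b00011001; 0b00100111 ⊕ 0b00011001 = 0b00111110.
Blocks that differ from the original plaintext: P3.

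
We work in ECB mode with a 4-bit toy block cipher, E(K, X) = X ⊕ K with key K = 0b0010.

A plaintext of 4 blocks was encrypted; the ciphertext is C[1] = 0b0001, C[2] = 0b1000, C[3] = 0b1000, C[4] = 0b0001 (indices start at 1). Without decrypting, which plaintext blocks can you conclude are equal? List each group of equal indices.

P[1] = P[4]; P[2] = P[3]

ECB encrypts each block independently with the same key, so equal ciphertext blocks imply equal plaintext blocks.
C[1] = C[4] = 0b0001, so P[1] = P[4].
C[2] = C[3] = 0b1000, so P[2] = P[3].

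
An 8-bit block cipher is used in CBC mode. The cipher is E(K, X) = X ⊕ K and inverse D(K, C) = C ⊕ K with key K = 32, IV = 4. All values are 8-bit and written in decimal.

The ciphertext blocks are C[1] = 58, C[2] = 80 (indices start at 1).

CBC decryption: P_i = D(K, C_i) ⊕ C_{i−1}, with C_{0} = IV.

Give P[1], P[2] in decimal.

P[1]: D(K, 58) = 26; 26 ⊕ 4 = 30.
P[2]: D(K, 80) = 112; 112 ⊕ 58 = 74.

P[1] = 30, P[2] = 74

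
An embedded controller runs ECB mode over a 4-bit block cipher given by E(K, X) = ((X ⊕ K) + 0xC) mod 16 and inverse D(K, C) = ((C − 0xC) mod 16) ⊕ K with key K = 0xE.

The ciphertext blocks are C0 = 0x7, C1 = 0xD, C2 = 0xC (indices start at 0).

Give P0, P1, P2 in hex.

ECB decryption: P_i = D(K, C_i).
P0: D(K, 0x7) = 0x5.
P1: D(K, 0xD) = 0xF.
P2: D(K, 0xC) = 0xE.

P0 = 0x5, P1 = 0xF, P2 = 0xE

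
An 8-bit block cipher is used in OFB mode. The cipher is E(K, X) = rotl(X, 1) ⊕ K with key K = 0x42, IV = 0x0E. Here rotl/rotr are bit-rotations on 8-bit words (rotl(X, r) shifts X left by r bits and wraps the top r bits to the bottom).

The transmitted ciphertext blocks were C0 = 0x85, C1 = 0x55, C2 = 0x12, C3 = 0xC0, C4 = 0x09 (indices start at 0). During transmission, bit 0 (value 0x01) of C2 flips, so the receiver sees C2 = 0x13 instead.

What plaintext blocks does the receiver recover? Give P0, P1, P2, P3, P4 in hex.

OFB decryption: S_i = E(K, S_{i−1}) with S_{−1} = IV; P_i = C_i ⊕ S_i.
Only C2 changed, to 0x13. In OFB, a change in C_i flips the same bit in P_i only; the keystream is unaffected. Decrypting the received ciphertext:
P0: S = E(K, 0x0E) = 0x5E; 0x85 ⊕ 0x5E = 0xDB.
P1: S = E(K, 0x5E) = 0xFE; 0x55 ⊕ 0xFE = 0xAB.
P2: S = E(K, 0xFE) = 0xBF; 0x13 ⊕ 0xBF = 0xAC.
P3: S = E(K, 0xBF) = 0x3D; 0xC0 ⊕ 0x3D = 0xFD.
P4: S = E(K, 0x3D) = 0x38; 0x09 ⊕ 0x38 = 0x31.
Blocks that differ from the original plaintext: P2.

P0 = 0xDB, P1 = 0xAB, P2 = 0xAC, P3 = 0xFD, P4 = 0x31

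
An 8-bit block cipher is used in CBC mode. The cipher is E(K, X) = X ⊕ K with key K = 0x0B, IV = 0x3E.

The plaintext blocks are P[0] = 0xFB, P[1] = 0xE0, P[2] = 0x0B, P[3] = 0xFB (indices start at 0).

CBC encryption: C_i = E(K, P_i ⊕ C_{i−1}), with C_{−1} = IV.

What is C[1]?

C[0]: P[0] ⊕ 0x3E = 0xC5; E(K, 0xC5) = 0xCE.
C[1]: P[1] ⊕ 0xCE = 0x2E; E(K, 0x2E) = 0x25.

C[1] = 0x25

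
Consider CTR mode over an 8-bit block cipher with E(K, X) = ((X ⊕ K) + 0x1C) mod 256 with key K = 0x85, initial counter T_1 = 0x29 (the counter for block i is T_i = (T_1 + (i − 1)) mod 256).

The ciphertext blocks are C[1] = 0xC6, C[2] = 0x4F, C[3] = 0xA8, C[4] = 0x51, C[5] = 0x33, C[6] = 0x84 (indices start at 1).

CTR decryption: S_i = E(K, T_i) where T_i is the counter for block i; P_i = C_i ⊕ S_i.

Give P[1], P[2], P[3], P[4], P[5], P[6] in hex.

P[1]: T = 0x29, S = E(K, T) = 0xC8; 0xC6 ⊕ 0xC8 = 0x0E.
P[2]: T = 0x2A, S = E(K, T) = 0xCB; 0x4F ⊕ 0xCB = 0x84.
P[3]: T = 0x2B, S = E(K, T) = 0xCA; 0xA8 ⊕ 0xCA = 0x62.
P[4]: T = 0x2C, S = E(K, T) = 0xC5; 0x51 ⊕ 0xC5 = 0x94.
P[5]: T = 0x2D, S = E(K, T) = 0xC4; 0x33 ⊕ 0xC4 = 0xF7.
P[6]: T = 0x2E, S = E(K, T) = 0xC7; 0x84 ⊕ 0xC7 = 0x43.

P[1] = 0x0E, P[2] = 0x84, P[3] = 0x62, P[4] = 0x94, P[5] = 0xF7, P[6] = 0x43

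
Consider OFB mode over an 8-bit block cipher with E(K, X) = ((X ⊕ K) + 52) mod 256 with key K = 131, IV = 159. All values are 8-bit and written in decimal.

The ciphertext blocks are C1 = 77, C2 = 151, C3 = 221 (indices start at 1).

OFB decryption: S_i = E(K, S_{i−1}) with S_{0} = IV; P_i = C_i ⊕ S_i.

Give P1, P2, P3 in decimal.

P1 = 29, P2 = 144, P3 = 101

P1: S = E(K, 159) = 80; 77 ⊕ 80 = 29.
P2: S = E(K, 80) = 7; 151 ⊕ 7 = 144.
P3: S = E(K, 7) = 184; 221 ⊕ 184 = 101.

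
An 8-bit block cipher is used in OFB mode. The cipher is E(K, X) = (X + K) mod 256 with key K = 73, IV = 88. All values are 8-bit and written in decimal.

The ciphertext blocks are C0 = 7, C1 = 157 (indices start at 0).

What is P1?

OFB decryption: S_i = E(K, S_{i−1}) with S_{−1} = IV; P_i = C_i ⊕ S_i.
P0: S = E(K, 88) = 161; 7 ⊕ 161 = 166.
P1: S = E(K, 161) = 234; 157 ⊕ 234 = 119.

P1 = 119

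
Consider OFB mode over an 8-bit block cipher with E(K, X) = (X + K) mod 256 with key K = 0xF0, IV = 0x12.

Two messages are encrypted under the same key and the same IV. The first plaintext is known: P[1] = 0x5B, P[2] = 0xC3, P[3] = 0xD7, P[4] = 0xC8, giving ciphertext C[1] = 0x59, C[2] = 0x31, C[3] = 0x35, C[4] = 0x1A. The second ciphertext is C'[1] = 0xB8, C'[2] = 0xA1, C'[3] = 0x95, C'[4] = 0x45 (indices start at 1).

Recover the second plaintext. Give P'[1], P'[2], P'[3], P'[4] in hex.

In OFB with a reused IV, both messages share the same keystream S_i, so C_i ⊕ C'_i = P_i ⊕ P'_i and thus P'_i = P_i ⊕ C_i ⊕ C'_i.
P'[1]: 0x5B ⊕ 0x59 ⊕ 0xB8 = 0xBA.
P'[2]: 0xC3 ⊕ 0x31 ⊕ 0xA1 = 0x53.
P'[3]: 0xD7 ⊕ 0x35 ⊕ 0x95 = 0x77.
P'[4]: 0xC8 ⊕ 0x1A ⊕ 0x45 = 0x97.

P'[1] = 0xBA, P'[2] = 0x53, P'[3] = 0x77, P'[4] = 0x97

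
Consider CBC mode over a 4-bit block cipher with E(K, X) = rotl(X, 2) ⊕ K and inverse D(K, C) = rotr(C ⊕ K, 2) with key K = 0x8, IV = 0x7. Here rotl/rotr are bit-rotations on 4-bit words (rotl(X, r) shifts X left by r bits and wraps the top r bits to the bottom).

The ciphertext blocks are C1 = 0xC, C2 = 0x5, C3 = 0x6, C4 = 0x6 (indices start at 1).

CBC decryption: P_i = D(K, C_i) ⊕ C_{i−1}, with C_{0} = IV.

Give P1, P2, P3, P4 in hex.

P1: D(K, 0xC) = 0x1; 0x1 ⊕ 0x7 = 0x6.
P2: D(K, 0x5) = 0x7; 0x7 ⊕ 0xC = 0xB.
P3: D(K, 0x6) = 0xB; 0xB ⊕ 0x5 = 0xE.
P4: D(K, 0x6) = 0xB; 0xB ⊕ 0x6 = 0xD.

P1 = 0x6, P2 = 0xB, P3 = 0xE, P4 = 0xD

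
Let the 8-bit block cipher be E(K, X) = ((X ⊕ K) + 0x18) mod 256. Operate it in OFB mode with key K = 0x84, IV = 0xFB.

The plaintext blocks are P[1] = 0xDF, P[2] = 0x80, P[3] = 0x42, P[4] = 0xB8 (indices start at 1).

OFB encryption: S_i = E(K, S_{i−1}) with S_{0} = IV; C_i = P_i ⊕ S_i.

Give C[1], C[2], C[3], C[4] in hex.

C[1] = 0x48, C[2] = 0xAB, C[3] = 0x85, C[4] = 0xE3

C[1]: S = E(K, 0xFB) = 0x97; 0xDF ⊕ 0x97 = 0x48.
C[2]: S = E(K, 0x97) = 0x2B; 0x80 ⊕ 0x2B = 0xAB.
C[3]: S = E(K, 0x2B) = 0xC7; 0x42 ⊕ 0xC7 = 0x85.
C[4]: S = E(K, 0xC7) = 0x5B; 0xB8 ⊕ 0x5B = 0xE3.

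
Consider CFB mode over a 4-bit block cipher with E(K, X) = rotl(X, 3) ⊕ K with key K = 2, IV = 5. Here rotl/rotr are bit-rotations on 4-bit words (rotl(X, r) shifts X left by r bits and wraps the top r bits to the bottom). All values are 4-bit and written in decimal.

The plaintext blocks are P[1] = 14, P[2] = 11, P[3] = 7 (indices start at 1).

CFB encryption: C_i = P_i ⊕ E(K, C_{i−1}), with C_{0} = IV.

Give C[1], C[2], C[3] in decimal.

C[1] = 6, C[2] = 10, C[3] = 0

C[1]: E(K, 5) = 8; 14 ⊕ 8 = 6.
C[2]: E(K, 6) = 1; 11 ⊕ 1 = 10.
C[3]: E(K, 10) = 7; 7 ⊕ 7 = 0.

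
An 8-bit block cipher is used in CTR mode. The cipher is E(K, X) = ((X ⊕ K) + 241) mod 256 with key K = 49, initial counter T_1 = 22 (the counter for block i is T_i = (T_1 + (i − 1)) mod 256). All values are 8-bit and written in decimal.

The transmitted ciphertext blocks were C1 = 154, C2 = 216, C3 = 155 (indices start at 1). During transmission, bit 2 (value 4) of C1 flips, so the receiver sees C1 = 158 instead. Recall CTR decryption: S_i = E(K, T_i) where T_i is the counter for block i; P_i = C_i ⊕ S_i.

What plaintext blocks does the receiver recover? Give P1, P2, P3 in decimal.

Only C1 changed, to 158. In CTR, a change in C_i flips the same bit in P_i only; the keystream is unaffected. Decrypting the received ciphertext:
P1: T = 22, S = E(K, T) = 24; 158 ⊕ 24 = 134.
P2: T = 23, S = E(K, T) = 23; 216 ⊕ 23 = 207.
P3: T = 24, S = E(K, T) = 26; 155 ⊕ 26 = 129.
Blocks that differ from the original plaintext: P1.

P1 = 134, P2 = 207, P3 = 129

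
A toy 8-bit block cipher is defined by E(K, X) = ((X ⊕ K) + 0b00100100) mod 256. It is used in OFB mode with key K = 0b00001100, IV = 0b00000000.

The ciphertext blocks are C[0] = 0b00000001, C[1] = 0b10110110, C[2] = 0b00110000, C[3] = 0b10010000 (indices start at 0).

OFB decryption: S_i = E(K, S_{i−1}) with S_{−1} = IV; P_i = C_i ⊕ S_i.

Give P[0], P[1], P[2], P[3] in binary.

P[0] = 0b00110001, P[1] = 0b11010110, P[2] = 0b10100000, P[3] = 0b01010000

P[0]: S = E(K, 0b00000000) = 0b00110000; 0b00000001 ⊕ 0b00110000 = 0b00110001.
P[1]: S = E(K, 0b00110000) = 0b01100000; 0b10110110 ⊕ 0b01100000 = 0b11010110.
P[2]: S = E(K, 0b01100000) = 0b10010000; 0b00110000 ⊕ 0b10010000 = 0b10100000.
P[3]: S = E(K, 0b10010000) = 0b11000000; 0b10010000 ⊕ 0b11000000 = 0b01010000.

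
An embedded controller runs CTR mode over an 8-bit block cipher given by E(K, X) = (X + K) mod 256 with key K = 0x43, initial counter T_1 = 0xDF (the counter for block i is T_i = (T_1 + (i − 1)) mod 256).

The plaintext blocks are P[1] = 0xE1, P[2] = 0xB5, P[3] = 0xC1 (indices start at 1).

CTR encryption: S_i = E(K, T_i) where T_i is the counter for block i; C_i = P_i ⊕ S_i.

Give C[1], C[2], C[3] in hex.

C[1]: T = 0xDF, S = E(K, T) = 0x22; 0xE1 ⊕ 0x22 = 0xC3.
C[2]: T = 0xE0, S = E(K, T) = 0x23; 0xB5 ⊕ 0x23 = 0x96.
C[3]: T = 0xE1, S = E(K, T) = 0x24; 0xC1 ⊕ 0x24 = 0xE5.

C[1] = 0xC3, C[2] = 0x96, C[3] = 0xE5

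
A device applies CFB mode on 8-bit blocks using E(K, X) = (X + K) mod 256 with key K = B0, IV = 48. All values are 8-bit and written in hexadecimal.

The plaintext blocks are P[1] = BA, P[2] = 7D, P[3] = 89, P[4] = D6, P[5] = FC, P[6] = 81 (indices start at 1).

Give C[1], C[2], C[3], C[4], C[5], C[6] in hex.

CFB encryption: C_i = P_i ⊕ E(K, C_{i−1}), with C_{0} = IV.
C[1]: E(K, 48) = F8; BA ⊕ F8 = 42.
C[2]: E(K, 42) = F2; 7D ⊕ F2 = 8F.
C[3]: E(K, 8F) = 3F; 89 ⊕ 3F = B6.
C[4]: E(K, B6) = 66; D6 ⊕ 66 = B0.
C[5]: E(K, B0) = 60; FC ⊕ 60 = 9C.
C[6]: E(K, 9C) = 4C; 81 ⊕ 4C = CD.

C[1] = 42, C[2] = 8F, C[3] = B6, C[4] = B0, C[5] = 9C, C[6] = CD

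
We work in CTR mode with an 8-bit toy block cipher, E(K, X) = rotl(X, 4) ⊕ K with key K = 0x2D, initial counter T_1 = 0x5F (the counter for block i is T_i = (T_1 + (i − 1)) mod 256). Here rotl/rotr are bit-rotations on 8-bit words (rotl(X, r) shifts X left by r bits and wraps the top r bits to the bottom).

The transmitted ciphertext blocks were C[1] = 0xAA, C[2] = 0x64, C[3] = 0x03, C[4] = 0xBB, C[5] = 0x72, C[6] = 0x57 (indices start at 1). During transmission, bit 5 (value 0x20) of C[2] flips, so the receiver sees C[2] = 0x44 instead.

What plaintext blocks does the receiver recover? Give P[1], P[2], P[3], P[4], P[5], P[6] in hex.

P[1] = 0x72, P[2] = 0x6F, P[3] = 0x38, P[4] = 0xB0, P[5] = 0x69, P[6] = 0x3C

CTR decryption: S_i = E(K, T_i) where T_i is the counter for block i; P_i = C_i ⊕ S_i.
Only C[2] changed, to 0x44. In CTR, a change in C_i flips the same bit in P_i only; the keystream is unaffected. Decrypting the received ciphertext:
P[1]: T = 0x5F, S = E(K, T) = 0xD8; 0xAA ⊕ 0xD8 = 0x72.
P[2]: T = 0x60, S = E(K, T) = 0x2B; 0x44 ⊕ 0x2B = 0x6F.
P[3]: T = 0x61, S = E(K, T) = 0x3B; 0x03 ⊕ 0x3B = 0x38.
P[4]: T = 0x62, S = E(K, T) = 0x0B; 0xBB ⊕ 0x0B = 0xB0.
P[5]: T = 0x63, S = E(K, T) = 0x1B; 0x72 ⊕ 0x1B = 0x69.
P[6]: T = 0x64, S = E(K, T) = 0x6B; 0x57 ⊕ 0x6B = 0x3C.
Blocks that differ from the original plaintext: P[2].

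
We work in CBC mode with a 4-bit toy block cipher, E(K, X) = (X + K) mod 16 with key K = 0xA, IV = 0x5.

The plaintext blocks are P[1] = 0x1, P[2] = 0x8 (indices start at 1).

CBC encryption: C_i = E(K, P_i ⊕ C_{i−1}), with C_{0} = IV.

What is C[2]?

C[1]: P[1] ⊕ 0x5 = 0x4; E(K, 0x4) = 0xE.
C[2]: P[2] ⊕ 0xE = 0x6; E(K, 0x6) = 0x0.

C[2] = 0x0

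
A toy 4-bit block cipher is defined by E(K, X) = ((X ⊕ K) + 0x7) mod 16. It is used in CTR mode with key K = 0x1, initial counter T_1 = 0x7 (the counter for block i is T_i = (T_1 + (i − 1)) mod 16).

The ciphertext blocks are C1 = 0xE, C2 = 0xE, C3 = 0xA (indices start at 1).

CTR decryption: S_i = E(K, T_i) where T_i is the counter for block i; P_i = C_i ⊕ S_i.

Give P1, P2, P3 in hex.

P1 = 0x3, P2 = 0xE, P3 = 0x5

P1: T = 0x7, S = E(K, T) = 0xD; 0xE ⊕ 0xD = 0x3.
P2: T = 0x8, S = E(K, T) = 0x0; 0xE ⊕ 0x0 = 0xE.
P3: T = 0x9, S = E(K, T) = 0xF; 0xA ⊕ 0xF = 0x5.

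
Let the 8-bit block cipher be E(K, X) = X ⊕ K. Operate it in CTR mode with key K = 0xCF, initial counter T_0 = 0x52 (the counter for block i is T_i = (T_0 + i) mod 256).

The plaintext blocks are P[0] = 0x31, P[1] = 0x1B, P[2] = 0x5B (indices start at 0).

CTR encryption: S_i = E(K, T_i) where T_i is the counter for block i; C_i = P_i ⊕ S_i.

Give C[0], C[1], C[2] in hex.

C[0]: T = 0x52, S = E(K, T) = 0x9D; 0x31 ⊕ 0x9D = 0xAC.
C[1]: T = 0x53, S = E(K, T) = 0x9C; 0x1B ⊕ 0x9C = 0x87.
C[2]: T = 0x54, S = E(K, T) = 0x9B; 0x5B ⊕ 0x9B = 0xC0.

C[0] = 0xAC, C[1] = 0x87, C[2] = 0xC0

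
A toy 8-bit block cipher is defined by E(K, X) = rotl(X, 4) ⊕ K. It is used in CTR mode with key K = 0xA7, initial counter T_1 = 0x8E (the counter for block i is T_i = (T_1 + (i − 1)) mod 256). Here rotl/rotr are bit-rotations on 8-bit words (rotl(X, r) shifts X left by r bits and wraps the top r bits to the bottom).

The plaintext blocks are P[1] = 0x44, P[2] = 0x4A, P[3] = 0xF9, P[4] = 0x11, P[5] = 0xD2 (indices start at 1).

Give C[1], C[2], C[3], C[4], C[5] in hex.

CTR encryption: S_i = E(K, T_i) where T_i is the counter for block i; C_i = P_i ⊕ S_i.
C[1]: T = 0x8E, S = E(K, T) = 0x4F; 0x44 ⊕ 0x4F = 0x0B.
C[2]: T = 0x8F, S = E(K, T) = 0x5F; 0x4A ⊕ 0x5F = 0x15.
C[3]: T = 0x90, S = E(K, T) = 0xAE; 0xF9 ⊕ 0xAE = 0x57.
C[4]: T = 0x91, S = E(K, T) = 0xBE; 0x11 ⊕ 0xBE = 0xAF.
C[5]: T = 0x92, S = E(K, T) = 0x8E; 0xD2 ⊕ 0x8E = 0x5C.

C[1] = 0x0B, C[2] = 0x15, C[3] = 0x57, C[4] = 0xAF, C[5] = 0x5C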